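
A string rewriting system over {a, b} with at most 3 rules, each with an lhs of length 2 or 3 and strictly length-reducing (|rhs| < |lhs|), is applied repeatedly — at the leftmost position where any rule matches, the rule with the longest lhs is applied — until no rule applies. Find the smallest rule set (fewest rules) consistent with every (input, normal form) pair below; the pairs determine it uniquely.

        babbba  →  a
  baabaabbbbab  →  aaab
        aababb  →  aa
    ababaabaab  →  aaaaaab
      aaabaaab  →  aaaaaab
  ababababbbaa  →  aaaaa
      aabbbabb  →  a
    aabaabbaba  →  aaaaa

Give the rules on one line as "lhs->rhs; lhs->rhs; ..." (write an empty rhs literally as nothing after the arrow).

  | babbba => abbba => ba => a
  | baabaabbbbab => aabaabbbbab => aaaabbbbab => aaabbab => aaab
  | aababb => aaabb => aa
  | ababaabaab => aabaabaab => aaaabaab => aaaaaab

abb->; ba->a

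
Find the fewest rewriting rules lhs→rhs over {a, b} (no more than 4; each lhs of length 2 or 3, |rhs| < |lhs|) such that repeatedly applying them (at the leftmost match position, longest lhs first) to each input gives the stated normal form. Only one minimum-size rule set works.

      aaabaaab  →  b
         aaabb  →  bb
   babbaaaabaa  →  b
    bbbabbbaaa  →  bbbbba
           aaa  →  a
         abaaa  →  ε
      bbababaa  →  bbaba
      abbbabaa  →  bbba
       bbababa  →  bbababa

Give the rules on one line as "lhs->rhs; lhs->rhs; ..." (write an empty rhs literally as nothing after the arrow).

aa->; abb->bb; baa->

  | aaabaaab => abaaab => aab => b
  | aaabb => abb => bb
  | babbaaaabaa => bbbaaaabaa => bbaabaa => bbaa => b
  | bbbabbbaaa => bbbbbbaaa => bbbbba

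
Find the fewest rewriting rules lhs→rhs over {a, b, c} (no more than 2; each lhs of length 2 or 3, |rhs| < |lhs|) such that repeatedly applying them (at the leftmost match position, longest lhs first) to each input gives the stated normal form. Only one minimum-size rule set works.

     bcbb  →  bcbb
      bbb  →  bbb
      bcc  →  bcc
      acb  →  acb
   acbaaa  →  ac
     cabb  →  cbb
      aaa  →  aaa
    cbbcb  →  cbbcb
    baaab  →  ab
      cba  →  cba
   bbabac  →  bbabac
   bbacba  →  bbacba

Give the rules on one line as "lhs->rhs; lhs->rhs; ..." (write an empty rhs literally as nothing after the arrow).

  | bcbb
  | bbb
  | bcc
  | acb

baa->; ca->c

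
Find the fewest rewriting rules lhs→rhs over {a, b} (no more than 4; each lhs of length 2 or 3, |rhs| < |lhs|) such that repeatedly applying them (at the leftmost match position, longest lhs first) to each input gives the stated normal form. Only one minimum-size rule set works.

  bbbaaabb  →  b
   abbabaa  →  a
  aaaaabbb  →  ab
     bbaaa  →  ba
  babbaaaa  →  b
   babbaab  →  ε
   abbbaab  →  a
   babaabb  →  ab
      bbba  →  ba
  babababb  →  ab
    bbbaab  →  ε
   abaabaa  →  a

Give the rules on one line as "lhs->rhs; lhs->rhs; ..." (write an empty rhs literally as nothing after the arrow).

aa->; aab->ab; bab->; bb->b

  | bbbaaabb => bbaaabb => baaabb => babb => b
  | abbabaa => ababaa => aaa => a
  | aaaaabbb => aaabbb => abbb => abb => ab
  | bbaaa => baaa => ba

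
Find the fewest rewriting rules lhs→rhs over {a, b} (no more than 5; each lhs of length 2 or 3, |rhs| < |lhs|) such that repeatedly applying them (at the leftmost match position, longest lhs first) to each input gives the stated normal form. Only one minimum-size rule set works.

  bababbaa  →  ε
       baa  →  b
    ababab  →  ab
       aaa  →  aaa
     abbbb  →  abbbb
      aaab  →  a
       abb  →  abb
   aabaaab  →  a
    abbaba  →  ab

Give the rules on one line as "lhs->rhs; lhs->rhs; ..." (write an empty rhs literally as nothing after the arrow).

aab->; ba->; baa->b; bba->b

  | bababbaa => babbaa => bbaa => ba => ε
  | baa => b
  | ababab => abab => ab
  | aaa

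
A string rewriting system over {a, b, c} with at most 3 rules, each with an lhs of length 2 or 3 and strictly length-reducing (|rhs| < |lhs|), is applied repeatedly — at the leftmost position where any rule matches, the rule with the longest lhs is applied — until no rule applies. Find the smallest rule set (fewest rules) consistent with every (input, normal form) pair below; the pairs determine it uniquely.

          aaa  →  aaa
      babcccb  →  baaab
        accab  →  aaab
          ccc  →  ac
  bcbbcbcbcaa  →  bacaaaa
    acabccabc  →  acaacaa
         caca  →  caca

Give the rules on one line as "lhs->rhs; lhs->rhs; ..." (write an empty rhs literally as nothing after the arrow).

  | aaa
  | babcccb => baaccb => baaab
  | accab => aaab
  | ccc => ac

abb->ba; bc->a; cc->a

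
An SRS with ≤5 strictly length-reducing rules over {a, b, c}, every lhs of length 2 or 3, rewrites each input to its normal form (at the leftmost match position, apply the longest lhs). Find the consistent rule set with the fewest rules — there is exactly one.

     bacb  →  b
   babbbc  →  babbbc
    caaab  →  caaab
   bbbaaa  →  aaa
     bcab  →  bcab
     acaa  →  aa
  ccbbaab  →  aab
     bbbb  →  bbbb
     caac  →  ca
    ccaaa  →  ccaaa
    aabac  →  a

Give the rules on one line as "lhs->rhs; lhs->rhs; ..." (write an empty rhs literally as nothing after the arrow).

ac->; baa->aa; bac->c; cb->b

  | bacb => cb => b
  | babbbc
  | caaab
  | bbbaaa => bbaaa => baaa => aaa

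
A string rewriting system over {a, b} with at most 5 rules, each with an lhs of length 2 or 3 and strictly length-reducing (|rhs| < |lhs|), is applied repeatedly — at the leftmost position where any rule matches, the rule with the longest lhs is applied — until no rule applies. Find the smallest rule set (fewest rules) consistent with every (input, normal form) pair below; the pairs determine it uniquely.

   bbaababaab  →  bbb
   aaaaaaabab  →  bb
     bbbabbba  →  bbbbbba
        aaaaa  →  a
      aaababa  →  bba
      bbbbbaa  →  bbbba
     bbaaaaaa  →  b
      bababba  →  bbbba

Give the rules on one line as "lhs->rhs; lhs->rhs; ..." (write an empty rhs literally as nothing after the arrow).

aa->b; aaa->a; ab->b; baa->a

  | bbaababaab => bababaab => bbabaab => bbbaab => bbab => bbb
  | aaaaaaabab => aaaaabab => aaabab => abab => bab => bb
  | bbbabbba => bbbbbba
  | aaaaa => aaa => a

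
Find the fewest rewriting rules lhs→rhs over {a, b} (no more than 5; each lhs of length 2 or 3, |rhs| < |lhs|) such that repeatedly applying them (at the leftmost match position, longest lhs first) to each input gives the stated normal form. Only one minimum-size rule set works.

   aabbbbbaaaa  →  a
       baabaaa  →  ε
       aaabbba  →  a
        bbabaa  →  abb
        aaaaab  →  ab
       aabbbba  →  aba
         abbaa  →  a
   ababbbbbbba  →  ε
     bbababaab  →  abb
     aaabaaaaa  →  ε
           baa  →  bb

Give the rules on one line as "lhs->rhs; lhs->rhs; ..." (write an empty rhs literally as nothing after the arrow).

  | aabbbbbaaaa => bbbbbaaaa => abbaaaa => aaaaa => aaa => a
  | baabaaa => bbbaaa => aaaa => aa => ε
  | aaabbba => abbba => aaa => a
  | bbabaa => abaa => abb

aa->; baa->bb; bba->a; bbb->a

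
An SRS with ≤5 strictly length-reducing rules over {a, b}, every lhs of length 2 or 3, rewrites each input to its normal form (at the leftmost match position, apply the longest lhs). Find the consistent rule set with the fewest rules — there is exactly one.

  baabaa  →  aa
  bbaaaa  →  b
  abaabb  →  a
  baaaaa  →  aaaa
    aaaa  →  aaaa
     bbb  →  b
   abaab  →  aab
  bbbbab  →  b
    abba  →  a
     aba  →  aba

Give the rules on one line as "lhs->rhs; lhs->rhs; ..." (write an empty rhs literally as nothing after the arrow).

abb->; baa->a; bb->b; bba->bb

  | baabaa => abaa => aa
  | bbaaaa => bbaaa => bbaa => bba => bb => b
  | abaabb => aabb => a
  | baaaaa => aaaa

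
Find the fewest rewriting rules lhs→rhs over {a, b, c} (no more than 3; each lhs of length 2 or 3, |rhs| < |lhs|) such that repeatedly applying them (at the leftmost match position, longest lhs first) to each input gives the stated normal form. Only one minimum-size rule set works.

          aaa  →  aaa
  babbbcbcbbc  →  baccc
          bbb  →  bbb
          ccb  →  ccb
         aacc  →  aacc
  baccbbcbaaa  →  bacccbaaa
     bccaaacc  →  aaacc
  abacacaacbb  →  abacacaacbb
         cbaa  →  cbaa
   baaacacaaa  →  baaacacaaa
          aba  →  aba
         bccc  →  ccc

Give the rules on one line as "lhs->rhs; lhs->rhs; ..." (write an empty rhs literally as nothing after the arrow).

bc->c; cca->a

  | aaa
  | babbbcbcbbc => babbcbcbbc => babcbcbbc => bacbcbbc => baccbbc => baccbc => baccc
  | bbb
  | ccb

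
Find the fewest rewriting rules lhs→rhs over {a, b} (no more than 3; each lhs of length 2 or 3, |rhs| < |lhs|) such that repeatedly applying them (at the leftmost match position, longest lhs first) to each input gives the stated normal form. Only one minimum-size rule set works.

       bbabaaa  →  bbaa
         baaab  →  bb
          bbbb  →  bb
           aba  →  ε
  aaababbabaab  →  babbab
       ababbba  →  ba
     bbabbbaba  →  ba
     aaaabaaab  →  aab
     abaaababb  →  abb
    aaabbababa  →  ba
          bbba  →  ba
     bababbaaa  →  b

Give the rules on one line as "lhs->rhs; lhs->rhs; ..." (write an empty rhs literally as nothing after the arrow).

aaa->; aba->; bbb->b

  | bbabaaa => bbaa
  | baaab => bb
  | bbbb => bb
  | aba => ε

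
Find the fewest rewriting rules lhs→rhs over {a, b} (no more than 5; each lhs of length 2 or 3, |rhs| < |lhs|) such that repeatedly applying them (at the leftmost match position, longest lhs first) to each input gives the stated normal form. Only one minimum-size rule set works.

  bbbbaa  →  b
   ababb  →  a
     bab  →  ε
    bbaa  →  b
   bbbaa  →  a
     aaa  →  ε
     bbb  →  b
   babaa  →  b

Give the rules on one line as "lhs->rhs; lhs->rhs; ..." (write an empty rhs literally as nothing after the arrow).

aa->b; ba->; bab->ba; bb->

  | bbbbaa => bbaa => aa => b
  | ababb => abab => aba => a
  | bab => ba => ε
  | bbaa => aa => b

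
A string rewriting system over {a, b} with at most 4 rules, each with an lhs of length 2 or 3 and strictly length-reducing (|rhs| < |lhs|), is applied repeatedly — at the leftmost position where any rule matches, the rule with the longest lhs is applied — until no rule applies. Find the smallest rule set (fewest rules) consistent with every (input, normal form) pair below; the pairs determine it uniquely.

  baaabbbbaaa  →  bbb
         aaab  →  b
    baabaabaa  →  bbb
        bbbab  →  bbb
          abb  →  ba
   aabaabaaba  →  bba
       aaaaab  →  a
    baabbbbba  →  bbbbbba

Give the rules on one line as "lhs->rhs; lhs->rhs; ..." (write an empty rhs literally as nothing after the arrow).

aaa->; ab->; abb->ba; baa->b

  | baaabbbbaaa => babbbbaaa => bbabbaaa => bbbaaaa => bbbaa => bbb
  | aaab => b
  | baabaabaa => bbaabaa => bbbaa => bbb
  | bbbab => bbb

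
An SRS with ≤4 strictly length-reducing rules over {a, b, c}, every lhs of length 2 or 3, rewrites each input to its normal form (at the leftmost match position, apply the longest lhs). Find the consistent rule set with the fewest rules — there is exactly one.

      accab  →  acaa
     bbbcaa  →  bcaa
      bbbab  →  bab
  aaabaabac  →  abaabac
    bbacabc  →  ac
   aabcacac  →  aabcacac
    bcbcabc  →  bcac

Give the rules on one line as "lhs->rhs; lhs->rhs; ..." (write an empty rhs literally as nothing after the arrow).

aaa->a; bb->; cab->aa; cba->c

  | accab => acaa
  | bbbcaa => bcaa
  | bbbab => bab
  | aaabaabac => abaabac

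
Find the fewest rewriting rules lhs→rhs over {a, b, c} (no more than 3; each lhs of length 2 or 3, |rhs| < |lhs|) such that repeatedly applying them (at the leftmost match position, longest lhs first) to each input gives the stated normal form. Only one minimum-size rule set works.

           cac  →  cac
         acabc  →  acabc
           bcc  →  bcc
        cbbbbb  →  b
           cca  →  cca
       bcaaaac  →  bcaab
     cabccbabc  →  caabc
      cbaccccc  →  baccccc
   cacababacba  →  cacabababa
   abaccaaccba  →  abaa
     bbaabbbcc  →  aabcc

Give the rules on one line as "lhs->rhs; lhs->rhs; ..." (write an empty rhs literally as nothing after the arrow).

aac->b; bb->; cb->b

  | cac
  | acabc
  | bcc
  | cbbbbb => bbbbb => bbb => b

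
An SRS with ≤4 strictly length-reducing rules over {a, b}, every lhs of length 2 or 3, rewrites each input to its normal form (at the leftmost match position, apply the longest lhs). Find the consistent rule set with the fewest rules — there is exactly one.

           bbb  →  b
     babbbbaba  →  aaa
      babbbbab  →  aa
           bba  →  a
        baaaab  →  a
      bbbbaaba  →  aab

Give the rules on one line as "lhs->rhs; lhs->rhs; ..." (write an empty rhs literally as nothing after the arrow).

ba->b; bab->a; bb->

  | bbb => b
  | babbbbaba => abbbaba => ababa => aaa
  | babbbbab => abbbab => abab => aa
  | bba => a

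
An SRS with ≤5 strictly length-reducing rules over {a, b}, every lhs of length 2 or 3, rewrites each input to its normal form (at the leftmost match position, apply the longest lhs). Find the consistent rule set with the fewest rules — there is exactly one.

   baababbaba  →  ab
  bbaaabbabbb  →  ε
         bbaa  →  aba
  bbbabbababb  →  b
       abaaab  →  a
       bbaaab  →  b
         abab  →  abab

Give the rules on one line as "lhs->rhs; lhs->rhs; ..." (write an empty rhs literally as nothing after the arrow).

aa->b; bb->; bba->ab; bbb->a

  | baababbaba => bbbabbaba => aabbaba => bbbaba => aaba => bba => ab
  | bbaaabbabbb => abaabbabbb => abbbbabbb => aababbb => bbabbb => abbbb => aab => bb => ε
  | bbaa => aba
  | bbbabbababb => aabbababb => bbbababb => aababb => bbabb => abbb => aa => b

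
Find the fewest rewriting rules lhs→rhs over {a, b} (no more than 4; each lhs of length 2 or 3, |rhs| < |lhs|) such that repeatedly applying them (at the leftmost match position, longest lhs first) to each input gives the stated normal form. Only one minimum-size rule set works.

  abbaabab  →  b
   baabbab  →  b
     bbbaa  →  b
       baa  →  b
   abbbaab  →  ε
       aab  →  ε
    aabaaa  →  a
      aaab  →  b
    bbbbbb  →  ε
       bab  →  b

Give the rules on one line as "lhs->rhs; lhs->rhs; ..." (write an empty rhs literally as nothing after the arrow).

aa->b; ab->b; ba->a; bb->

  | abbaabab => bbaabab => aabab => bbab => ab => b
  | baabbab => aabbab => bbbab => bab => ab => b
  | bbbaa => baa => aa => b
  | baa => aa => b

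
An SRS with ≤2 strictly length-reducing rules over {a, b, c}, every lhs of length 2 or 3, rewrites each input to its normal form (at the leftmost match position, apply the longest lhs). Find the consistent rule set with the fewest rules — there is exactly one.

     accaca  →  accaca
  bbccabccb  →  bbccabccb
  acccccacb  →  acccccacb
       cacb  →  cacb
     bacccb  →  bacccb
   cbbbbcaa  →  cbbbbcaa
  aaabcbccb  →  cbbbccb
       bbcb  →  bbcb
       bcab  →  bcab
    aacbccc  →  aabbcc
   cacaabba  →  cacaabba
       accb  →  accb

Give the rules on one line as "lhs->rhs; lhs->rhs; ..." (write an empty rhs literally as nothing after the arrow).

  | accaca
  | bbccabccb
  | acccccacb
  | cacb

aaa->cc; cbc->bb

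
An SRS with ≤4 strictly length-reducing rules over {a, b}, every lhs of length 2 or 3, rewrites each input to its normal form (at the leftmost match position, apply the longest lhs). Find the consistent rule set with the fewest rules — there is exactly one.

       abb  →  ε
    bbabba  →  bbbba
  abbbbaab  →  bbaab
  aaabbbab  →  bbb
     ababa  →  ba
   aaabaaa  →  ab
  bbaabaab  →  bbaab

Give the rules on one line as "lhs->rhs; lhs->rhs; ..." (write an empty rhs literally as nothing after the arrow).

  | abb => ε
  | bbabba => bbbba
  | abbbbaab => bbaab
  | aaabbbab => abbbbab => bbab => bbb

aaa->ab; aba->; abb->; bab->bb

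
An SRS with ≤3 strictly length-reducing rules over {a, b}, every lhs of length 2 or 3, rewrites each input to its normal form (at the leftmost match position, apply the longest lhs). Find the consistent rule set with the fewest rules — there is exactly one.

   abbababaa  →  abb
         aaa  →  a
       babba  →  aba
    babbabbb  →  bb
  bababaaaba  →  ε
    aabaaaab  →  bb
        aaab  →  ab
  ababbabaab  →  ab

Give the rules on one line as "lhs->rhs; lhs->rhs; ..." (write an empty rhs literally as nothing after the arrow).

  | abbababaa => abaabaa => abbaa => abb
  | aaa => a
  | babba => aba
  | babbabbb => ababbb => aabb => bb

aa->; bab->a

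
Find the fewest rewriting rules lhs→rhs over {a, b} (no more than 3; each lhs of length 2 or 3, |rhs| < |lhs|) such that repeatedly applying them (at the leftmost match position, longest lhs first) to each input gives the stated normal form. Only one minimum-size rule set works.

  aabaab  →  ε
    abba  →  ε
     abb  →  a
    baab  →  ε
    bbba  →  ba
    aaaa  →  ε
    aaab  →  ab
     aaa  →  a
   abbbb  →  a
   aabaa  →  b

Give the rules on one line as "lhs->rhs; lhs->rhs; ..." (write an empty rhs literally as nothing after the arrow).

aa->; bb->

  | aabaab => baab => bb => ε
  | abba => aa => ε
  | abb => a
  | baab => bb => ε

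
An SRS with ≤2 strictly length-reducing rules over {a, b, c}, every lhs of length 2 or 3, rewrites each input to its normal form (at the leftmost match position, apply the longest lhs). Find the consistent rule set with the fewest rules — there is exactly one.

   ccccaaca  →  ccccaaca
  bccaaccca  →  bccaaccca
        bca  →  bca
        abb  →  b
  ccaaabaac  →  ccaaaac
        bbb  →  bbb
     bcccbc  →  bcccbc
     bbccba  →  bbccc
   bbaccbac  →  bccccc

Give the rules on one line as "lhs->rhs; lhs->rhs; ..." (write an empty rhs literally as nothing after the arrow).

ab->; ba->c

  | ccccaaca
  | bccaaccca
  | bca
  | abb => b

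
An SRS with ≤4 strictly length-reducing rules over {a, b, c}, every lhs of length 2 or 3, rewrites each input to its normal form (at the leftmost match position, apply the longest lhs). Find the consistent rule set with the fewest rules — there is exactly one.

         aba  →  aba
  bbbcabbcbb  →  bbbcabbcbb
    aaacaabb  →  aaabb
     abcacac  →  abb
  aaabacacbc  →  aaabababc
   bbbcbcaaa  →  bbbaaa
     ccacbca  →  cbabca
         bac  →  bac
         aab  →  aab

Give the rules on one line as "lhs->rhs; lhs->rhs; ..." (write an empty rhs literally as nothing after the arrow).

  | aba
  | bbbcabbcbb
  | aaacaabb => aaabb
  | abcacac => abbaac => abb

aac->; cac->ba; cbc->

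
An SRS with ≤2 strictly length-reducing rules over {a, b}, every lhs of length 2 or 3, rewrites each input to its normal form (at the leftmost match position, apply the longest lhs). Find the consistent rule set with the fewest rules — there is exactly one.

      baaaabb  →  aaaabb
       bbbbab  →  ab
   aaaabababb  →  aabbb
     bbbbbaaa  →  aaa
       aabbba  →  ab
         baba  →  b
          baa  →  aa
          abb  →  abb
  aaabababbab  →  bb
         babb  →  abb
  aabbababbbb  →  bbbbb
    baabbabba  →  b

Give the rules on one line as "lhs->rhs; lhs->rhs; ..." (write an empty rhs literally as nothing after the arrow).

  | baaaabb => aaaabb
  | bbbbab => bbbab => bbab => bab => ab
  | aaaabababb => aaabbabb => aaababb => aabbb
  | bbbbbaaa => bbbbaaa => bbbaaa => bbaaa => baaa => aaa

aba->b; ba->a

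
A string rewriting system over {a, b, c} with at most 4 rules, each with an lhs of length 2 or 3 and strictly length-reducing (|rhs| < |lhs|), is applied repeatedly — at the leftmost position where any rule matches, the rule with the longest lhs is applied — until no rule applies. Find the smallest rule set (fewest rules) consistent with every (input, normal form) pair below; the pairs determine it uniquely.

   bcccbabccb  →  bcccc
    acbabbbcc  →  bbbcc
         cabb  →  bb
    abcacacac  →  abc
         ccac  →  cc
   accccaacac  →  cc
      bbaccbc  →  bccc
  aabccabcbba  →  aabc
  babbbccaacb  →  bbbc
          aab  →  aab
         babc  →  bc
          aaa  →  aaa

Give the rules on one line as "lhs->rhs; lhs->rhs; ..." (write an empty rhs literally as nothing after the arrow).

  | bcccbabccb => bcccabccb => bccbccb => bccccb => bcccc
  | acbabbbcc => babbbcc => bbbcc
  | cabb => bb
  | abcacacac => abcacac => abcac => abc

ac->; ba->; ca->; cb->c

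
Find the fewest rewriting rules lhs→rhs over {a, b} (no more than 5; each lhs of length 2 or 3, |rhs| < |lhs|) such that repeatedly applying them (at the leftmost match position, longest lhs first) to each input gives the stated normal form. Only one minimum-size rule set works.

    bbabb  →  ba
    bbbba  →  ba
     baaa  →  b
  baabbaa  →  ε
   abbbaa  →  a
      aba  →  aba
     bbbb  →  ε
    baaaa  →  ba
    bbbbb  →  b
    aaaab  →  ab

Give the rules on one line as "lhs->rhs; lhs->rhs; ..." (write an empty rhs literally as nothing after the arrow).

  | bbabb => babb => ba
  | bbbba => bba => ba
  | baaa => b
  | baabbaa => bbbbaa => bbaa => baa => bb => ε

aa->b; aaa->; bb->; bba->ba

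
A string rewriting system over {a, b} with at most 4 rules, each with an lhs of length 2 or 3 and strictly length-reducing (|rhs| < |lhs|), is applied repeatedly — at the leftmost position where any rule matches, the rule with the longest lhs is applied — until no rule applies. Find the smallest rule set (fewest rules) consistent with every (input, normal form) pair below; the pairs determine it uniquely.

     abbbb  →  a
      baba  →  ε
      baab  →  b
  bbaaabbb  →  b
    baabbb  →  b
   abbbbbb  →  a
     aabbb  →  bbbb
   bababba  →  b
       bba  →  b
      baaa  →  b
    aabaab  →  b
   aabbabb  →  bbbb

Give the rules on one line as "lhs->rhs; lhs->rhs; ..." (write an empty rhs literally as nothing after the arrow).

aa->b; ab->b; abb->a; ba->

  | abbbb => abb => a
  | baba => ba => ε
  | baab => ab => b
  | bbaaabbb => baabbb => abbb => ab => b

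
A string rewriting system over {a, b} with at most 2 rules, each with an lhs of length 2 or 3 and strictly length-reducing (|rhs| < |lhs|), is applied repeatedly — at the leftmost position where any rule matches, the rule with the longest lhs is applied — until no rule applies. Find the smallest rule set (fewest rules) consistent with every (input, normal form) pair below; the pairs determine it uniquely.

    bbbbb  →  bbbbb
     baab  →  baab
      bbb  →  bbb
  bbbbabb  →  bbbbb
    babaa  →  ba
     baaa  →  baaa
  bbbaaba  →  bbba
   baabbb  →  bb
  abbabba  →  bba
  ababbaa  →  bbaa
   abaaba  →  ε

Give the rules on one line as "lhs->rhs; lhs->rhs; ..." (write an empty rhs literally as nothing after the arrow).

aba->; abb->b

  | bbbbb
  | baab
  | bbb
  | bbbbabb => bbbbb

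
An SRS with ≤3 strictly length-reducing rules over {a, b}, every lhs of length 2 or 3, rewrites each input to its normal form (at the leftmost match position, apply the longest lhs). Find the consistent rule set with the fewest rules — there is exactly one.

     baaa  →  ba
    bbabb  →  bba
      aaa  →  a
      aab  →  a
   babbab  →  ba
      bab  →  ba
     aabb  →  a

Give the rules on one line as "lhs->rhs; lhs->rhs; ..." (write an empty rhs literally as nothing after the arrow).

aa->a; ab->a

  | baaa => baa => ba
  | bbabb => bbab => bba
  | aaa => aa => a
  | aab => ab => a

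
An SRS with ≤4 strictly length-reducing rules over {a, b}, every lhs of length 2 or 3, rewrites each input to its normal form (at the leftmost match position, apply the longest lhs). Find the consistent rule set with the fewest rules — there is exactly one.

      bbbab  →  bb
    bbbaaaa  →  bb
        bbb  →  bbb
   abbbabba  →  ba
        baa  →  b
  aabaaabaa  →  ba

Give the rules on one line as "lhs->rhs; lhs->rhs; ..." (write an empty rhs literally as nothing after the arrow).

aa->; aaa->b; abb->; bba->

  | bbbab => bb
  | bbbaaaa => baaa => bb
  | bbb
  | abbbabba => babba => ba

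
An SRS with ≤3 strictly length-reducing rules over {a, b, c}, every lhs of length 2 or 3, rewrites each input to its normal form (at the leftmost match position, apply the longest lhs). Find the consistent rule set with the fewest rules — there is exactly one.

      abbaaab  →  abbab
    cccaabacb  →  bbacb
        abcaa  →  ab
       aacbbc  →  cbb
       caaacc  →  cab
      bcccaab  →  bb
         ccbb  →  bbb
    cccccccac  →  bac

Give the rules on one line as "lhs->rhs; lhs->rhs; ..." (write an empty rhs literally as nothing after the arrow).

  | abbaaab => abbab
  | cccaabacb => bcaabacb => baabacb => bbacb
  | abcaa => abaa => ab
  | aacbbc => cbbc => cbb

aa->; bc->b; cc->b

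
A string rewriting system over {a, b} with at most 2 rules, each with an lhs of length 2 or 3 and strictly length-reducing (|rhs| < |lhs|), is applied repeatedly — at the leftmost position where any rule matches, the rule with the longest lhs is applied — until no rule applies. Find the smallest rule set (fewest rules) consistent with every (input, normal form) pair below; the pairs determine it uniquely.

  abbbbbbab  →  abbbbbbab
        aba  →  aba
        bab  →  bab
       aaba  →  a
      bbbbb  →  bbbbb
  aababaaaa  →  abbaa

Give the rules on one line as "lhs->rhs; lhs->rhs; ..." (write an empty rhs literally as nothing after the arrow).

aaa->ba; aab->

  | abbbbbbab
  | aba
  | bab
  | aaba => a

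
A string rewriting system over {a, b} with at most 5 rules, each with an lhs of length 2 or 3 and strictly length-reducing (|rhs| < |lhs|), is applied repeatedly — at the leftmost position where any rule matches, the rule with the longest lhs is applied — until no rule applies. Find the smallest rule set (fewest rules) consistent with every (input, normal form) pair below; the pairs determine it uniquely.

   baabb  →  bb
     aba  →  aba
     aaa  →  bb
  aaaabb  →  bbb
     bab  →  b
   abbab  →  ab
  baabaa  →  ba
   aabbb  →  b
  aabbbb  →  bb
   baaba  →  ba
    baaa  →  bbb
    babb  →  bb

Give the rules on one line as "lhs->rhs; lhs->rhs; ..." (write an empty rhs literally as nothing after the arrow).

  | baabb => babb => bb
  | aba
  | aaa => bb
  | aaaabb => bbabb => bbb

aa->a; aaa->bb; abb->; bab->b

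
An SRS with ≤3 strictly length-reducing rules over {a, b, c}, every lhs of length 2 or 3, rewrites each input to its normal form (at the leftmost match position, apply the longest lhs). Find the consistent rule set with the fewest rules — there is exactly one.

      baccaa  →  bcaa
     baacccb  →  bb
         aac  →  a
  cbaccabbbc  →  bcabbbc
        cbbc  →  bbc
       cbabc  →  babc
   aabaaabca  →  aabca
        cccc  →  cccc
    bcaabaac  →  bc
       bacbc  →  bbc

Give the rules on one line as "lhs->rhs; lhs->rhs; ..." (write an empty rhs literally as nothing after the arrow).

  | baccaa => bcaa
  | baacccb => baccb => bcb => bb
  | aac => a
  | cbaccabbbc => baccabbbc => bcabbbc

aba->c; ac->; cb->b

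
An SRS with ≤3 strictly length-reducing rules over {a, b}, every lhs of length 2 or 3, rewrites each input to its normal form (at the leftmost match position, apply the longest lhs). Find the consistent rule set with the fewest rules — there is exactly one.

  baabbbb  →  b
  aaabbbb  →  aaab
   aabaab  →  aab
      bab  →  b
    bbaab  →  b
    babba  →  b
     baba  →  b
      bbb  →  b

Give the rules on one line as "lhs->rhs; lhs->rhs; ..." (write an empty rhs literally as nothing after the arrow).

  | baabbbb => babbbb => bbbbb => bbbb => bbb => bb => b
  | aaabbbb => aaabbb => aaabb => aaab
  | aabaab => aabab => aabb => aab
  | bab => bb => b

ba->b; bb->b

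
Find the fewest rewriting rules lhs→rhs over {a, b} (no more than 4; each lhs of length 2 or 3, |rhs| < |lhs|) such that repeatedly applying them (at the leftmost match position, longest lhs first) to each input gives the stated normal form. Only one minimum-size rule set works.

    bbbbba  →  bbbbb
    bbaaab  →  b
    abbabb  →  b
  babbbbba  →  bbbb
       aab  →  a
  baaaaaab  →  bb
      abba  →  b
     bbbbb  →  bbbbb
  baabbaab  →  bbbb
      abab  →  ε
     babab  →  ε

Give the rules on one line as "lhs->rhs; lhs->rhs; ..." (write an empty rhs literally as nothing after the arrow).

  | bbbbba => bbbbb
  | bbaaab => bbab => b
  | abbabb => babb => b
  | babbbbba => bbbba => bbbb

ab->; ba->b; baa->b; bab->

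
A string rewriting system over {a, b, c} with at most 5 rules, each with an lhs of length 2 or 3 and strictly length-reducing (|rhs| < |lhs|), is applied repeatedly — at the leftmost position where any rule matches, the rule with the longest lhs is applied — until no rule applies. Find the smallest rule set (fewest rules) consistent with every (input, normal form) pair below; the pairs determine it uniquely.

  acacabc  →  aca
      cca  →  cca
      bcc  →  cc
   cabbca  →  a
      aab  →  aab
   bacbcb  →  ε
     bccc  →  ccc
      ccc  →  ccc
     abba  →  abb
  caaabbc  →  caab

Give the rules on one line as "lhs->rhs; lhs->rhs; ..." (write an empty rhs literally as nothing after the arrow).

  | acacabc => acacb => aca
  | cca
  | bcc => cc
  | cabbca => cabca => cba => a

abc->b; ba->b; bc->c; cb->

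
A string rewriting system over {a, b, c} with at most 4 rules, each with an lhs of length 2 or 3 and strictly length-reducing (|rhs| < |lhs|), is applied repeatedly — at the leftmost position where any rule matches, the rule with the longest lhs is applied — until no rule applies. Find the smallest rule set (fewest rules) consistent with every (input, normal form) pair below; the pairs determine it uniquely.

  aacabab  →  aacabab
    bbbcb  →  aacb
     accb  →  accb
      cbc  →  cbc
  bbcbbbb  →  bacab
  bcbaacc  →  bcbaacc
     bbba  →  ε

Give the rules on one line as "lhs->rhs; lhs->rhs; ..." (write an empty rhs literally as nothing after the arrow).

  | aacabab
  | bbbcb => aacb
  | accb
  | cbc

aaa->; bbb->aa; bca->ac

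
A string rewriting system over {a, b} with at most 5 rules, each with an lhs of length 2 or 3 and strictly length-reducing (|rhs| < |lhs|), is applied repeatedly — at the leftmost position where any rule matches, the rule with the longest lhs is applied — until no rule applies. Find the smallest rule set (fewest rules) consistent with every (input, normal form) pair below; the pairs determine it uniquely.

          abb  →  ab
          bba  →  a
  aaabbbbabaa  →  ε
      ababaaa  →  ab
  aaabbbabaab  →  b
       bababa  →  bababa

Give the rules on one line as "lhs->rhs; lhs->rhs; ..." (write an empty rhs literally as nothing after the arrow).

  | abb => ab
  | bba => a
  | aaabbbbabaa => babbbbabaa => babbbabaa => babbabaa => baabaa => bbaa => aa => ε
  | ababaaa => ababba => abaa => ab

aa->; aaa->ba; bb->b; bba->a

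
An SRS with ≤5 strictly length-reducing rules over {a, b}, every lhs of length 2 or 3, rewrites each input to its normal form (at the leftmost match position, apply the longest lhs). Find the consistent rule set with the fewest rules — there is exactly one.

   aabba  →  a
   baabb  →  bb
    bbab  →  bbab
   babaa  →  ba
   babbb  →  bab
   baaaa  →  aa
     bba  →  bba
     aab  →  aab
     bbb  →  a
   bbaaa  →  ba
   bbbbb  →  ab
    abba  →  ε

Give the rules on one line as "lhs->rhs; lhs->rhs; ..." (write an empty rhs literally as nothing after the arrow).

  | aabba => aaba => a
  | baabb => bb
  | bbab
  | babaa => ba

aba->; abb->ab; baa->; bbb->a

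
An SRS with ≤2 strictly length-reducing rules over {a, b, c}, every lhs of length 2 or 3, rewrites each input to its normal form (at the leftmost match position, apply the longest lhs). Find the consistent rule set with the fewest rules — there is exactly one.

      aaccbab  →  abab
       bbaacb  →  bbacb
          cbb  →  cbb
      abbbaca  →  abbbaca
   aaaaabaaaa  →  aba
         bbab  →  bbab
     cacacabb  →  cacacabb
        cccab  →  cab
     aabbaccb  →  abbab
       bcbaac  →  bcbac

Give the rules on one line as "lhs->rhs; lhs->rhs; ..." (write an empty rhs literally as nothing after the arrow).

  | aaccbab => accbab => abab
  | bbaacb => bbacb
  | cbb
  | abbbaca

aa->a; cc->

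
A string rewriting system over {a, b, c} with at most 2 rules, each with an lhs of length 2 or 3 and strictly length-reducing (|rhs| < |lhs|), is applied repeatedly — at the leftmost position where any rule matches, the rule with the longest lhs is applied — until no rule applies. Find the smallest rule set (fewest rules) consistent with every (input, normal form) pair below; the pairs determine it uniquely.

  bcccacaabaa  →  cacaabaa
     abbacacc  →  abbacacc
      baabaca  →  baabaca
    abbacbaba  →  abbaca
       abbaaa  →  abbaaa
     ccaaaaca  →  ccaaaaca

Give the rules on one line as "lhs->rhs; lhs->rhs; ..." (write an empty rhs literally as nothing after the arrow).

bab->; bcc->

  | bcccacaabaa => cacaabaa
  | abbacacc
  | baabaca
  | abbacbaba => abbaca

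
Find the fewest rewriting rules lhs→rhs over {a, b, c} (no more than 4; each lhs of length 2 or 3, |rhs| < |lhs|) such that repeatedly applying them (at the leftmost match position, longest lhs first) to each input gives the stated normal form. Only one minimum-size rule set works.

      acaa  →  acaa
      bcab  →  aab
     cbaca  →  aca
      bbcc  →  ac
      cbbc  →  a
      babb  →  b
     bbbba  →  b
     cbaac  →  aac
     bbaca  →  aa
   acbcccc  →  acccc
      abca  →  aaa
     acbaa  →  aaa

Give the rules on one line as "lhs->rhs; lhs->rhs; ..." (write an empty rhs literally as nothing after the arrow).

ba->b; bb->b; bc->a; cb->

  | acaa
  | bcab => aab
  | cbaca => aca
  | bbcc => bcc => ac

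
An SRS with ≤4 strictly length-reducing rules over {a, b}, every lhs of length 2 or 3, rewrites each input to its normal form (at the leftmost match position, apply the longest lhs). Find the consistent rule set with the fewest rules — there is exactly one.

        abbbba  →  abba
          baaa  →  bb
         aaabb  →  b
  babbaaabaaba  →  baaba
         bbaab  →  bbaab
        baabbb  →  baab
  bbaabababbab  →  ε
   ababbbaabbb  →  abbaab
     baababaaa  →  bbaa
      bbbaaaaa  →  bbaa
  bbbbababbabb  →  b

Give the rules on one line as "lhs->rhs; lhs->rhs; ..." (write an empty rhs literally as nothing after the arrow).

  | abbbba => abba
  | baaa => bb
  | aaabb => bbb => b
  | babbaaabaaba => baaabaaba => bbbaaba => baaba

aaa->b; bab->; bbb->b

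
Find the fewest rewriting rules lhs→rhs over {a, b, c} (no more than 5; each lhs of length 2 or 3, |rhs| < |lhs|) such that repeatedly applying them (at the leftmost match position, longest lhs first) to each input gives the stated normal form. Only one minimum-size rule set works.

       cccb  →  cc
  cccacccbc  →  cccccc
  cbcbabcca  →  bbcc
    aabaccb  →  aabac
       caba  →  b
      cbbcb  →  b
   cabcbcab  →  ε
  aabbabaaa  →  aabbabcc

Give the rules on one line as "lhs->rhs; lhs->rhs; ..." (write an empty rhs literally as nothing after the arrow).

aaa->cc; ca->c; cb->; cba->b

  | cccb => cc
  | cccacccbc => ccccccbc => cccccc
  | cbcbabcca => cbabcca => bbcca => bbcc
  | aabaccb => aabac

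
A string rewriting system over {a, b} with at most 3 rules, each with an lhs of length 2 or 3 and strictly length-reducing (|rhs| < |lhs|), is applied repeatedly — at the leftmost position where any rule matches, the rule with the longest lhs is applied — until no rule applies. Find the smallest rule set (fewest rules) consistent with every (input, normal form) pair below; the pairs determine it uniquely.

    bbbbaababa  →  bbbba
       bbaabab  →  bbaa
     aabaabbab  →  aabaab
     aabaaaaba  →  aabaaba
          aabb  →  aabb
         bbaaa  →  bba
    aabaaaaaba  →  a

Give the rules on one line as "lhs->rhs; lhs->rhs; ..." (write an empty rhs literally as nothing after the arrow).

aaa->a; bab->

  | bbbbaababa => bbbbaaa => bbbba
  | bbaabab => bbaa
  | aabaabbab => aabaab
  | aabaaaaba => aabaaba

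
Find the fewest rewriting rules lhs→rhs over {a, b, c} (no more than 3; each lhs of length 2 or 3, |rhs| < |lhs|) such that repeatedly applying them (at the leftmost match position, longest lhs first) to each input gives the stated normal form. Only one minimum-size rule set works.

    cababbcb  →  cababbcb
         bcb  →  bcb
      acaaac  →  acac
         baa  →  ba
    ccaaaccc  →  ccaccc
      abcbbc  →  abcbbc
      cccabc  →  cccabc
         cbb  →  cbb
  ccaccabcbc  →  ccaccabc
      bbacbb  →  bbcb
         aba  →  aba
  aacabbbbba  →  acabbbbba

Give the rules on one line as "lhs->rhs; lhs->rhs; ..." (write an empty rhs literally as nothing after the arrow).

aa->a; acb->c; cbc->c

  | cababbcb
  | bcb
  | acaaac => acaac => acac
  | baa => ba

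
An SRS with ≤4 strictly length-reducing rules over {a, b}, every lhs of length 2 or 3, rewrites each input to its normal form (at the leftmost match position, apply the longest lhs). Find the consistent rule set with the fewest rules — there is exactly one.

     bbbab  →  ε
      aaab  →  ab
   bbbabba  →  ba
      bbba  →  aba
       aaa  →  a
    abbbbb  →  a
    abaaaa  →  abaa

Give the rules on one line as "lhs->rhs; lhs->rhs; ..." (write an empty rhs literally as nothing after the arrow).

  | bbbab => abab => aab => ε
  | aaab => ab
  | bbbabba => ababba => aabba => ba
  | bbba => aba

aaa->a; aab->; bab->ab; bb->a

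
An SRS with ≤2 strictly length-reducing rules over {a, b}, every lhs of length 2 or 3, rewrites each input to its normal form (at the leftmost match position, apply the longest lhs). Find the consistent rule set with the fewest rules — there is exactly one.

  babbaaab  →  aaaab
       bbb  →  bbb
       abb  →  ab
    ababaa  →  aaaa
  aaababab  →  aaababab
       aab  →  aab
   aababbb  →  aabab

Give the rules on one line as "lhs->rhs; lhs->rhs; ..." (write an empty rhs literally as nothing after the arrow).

abb->ab; baa->aa

  | babbaaab => babaaab => baaaab => aaaab
  | bbb
  | abb => ab
  | ababaa => abaaa => aaaa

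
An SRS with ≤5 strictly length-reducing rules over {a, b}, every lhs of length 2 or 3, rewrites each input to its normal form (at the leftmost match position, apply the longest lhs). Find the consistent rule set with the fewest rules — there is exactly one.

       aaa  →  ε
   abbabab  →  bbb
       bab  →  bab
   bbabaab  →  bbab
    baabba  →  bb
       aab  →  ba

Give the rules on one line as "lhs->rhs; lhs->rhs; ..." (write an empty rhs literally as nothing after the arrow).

  | aaa => ε
  | abbabab => bbabab => bbb
  | bab
  | bbabaab => bbab

aaa->; aab->ba; aba->; abb->bb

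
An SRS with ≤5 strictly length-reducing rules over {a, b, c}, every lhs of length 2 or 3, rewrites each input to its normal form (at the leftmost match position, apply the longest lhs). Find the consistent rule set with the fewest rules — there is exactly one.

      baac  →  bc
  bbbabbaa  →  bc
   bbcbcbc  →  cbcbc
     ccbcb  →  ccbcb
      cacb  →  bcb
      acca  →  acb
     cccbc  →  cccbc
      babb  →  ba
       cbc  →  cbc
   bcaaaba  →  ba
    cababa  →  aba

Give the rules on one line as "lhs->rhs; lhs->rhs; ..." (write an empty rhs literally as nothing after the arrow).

aa->; aaa->c; bb->; ca->b

  | baac => bc
  | bbbabbaa => babbaa => baaa => bc
  | bbcbcbc => cbcbc
  | ccbcb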